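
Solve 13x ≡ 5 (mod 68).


GCD(13, 68) = 1, unique solution
a^(-1) mod 68 = 21
x = 21 * 5 mod 68 = 37

x ≡ 37 (mod 68)


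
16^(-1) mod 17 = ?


Use the extended Euclidean algorithm on (17, 16); each row r = 17*s + 16*t:
r=17, s=1, t=0
r=16, s=0, t=1
q=1: r=1, s=1, t=-1   [17*(1) + 16*(-1) = 1]
q=16: r=0, s=-16, t=17   [17*(-16) + 16*(17) = 0]
GCD = 1 with t = -1, so 16*(-1) ≡ 1 (mod 17)
Inverse = -1 mod 17 = 16
Check: 16 * 16 = 256 ≡ 1 (mod 17)

16^(-1) ≡ 16 (mod 17)


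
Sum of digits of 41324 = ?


4 + 1 + 3 + 2 + 4 = 14


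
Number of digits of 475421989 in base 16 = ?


475421989 in base 16 = 1C565D25
Number of digits = 8

8 digits (base 16)


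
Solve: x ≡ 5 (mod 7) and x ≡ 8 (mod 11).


M = 7*11 = 77
M1 = M/7 = 11, M2 = M/11 = 7
M1^(-1) mod 7 = 2, M2^(-1) mod 11 = 8
x = 5*11*2 + 8*7*8 = 558
558 mod 77 = 19
Check: 19 mod 7 = 5 ✓, 19 mod 11 = 8 ✓

x ≡ 19 (mod 77)


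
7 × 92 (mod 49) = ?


7 × 92 = 644
644 mod 49 = 7


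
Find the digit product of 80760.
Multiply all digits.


8 × 0 × 7 × 6 × 0 = 0


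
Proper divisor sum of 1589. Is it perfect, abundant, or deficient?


Proper divisors: 1, 7, 227
Sum = 1 + 7 + 227 = 235
235 < 1589 → deficient

s(1589) = 235 (deficient)


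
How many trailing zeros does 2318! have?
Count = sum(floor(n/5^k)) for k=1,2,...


floor(2318/5) = 463
floor(2318/25) = 92
floor(2318/125) = 18
floor(2318/625) = 3
Total = 576

576 trailing zeros


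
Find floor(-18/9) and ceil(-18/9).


-18/9 = -2.0000
floor = -2
ceil = -2

floor = -2, ceil = -2


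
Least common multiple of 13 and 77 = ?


GCD(13, 77) = 1
LCM = 13*77/1 = 1001/1 = 1001

LCM = 1001


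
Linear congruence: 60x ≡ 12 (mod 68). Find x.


GCD(60, 68) = 4 divides 12
Divide: 15x ≡ 3 (mod 17)
x ≡ 7 (mod 17)


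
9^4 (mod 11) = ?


9^1 mod 11 = 9
9^2 mod 11 = 4
9^3 mod 11 = 3
9^4 mod 11 = 5


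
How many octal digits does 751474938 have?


751474938 in base 8 = 5462514372
Number of digits = 10

10 digits (base 8)


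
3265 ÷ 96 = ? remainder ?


3265 = 96 * 34 + 1
Check: 3264 + 1 = 3265

q = 34, r = 1


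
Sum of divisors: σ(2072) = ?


Divisors of 2072: 1, 2, 4, 7, 8, 14, 28, 37, 56, 74, 148, 259, 296, 518, 1036, 2072
Sum = 1 + 2 + 4 + 7 + 8 + 14 + 28 + 37 + 56 + 74 + 148 + 259 + 296 + 518 + 1036 + 2072 = 4560

σ(2072) = 4560


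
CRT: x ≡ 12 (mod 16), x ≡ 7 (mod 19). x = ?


M = 16*19 = 304
M1 = M/16 = 19, M2 = M/19 = 16
M1^(-1) mod 16 = 11, M2^(-1) mod 19 = 6
x = 12*19*11 + 7*16*6 = 3180
3180 mod 304 = 140
Check: 140 mod 16 = 12 ✓, 140 mod 19 = 7 ✓

x ≡ 140 (mod 304)


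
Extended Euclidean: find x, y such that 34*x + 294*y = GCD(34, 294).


Tabular extended Euclidean (each row: r = 34*s + 294*t):
r=34, s=1, t=0
r=294, s=0, t=1
q=0: r=34, s=1, t=0   [34*(1) + 294*(0) = 34]
q=8: r=22, s=-8, t=1   [34*(-8) + 294*(1) = 22]
q=1: r=12, s=9, t=-1   [34*(9) + 294*(-1) = 12]
q=1: r=10, s=-17, t=2   [34*(-17) + 294*(2) = 10]
q=1: r=2, s=26, t=-3   [34*(26) + 294*(-3) = 2]
q=5: r=0, s=-147, t=17   [34*(-147) + 294*(17) = 0]
GCD = 2; from the row with r=2: x=26, y=-3
Check: 34*(26) + 294*(-3) = 884 - 882 = 2

GCD = 2, x = 26, y = -3


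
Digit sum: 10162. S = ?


1 + 0 + 1 + 6 + 2 = 10


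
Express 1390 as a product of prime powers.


1390 / 2 = 695
695 / 5 = 139
139 / 139 = 1
1390 = 2 × 5 × 139


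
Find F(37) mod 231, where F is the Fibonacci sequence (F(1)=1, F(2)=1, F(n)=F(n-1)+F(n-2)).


F(k) mod 231 for k=1..37:
1, 1, 2, 3, 5, 8, 13, 21, 34, 55, 89, 144, 2, 146, 148, 63, 211, 43, 23, 66, 89, 155, 13, 168, 181, 118, 68, 186, 23, 209, 1, 210, 211, 190, 170, 129, 68
F(37) mod 231 = 68


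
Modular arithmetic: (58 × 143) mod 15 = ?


58 × 143 = 8294
8294 mod 15 = 14


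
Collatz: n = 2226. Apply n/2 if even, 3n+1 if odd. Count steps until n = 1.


2226 → 1113 → 3340 → 1670 → 835 → 2506 → 1253 → 3760 → 1880 → 940 → 470 → 235 → 706 → 353 → 1060 → 530 → 265 → 796 → 398 → 199 → 598 → 299 → 898 → 449 → 1348 → 674 → 337 → 1012 → 506 → 253 → 760 → 380 → 190 → 95 → 286 → 143 → 430 → 215 → 646 → 323 → 970 → 485 → 1456 → 728 → 364 → 182 → 91 → 274 → 137 → 412 → 206 → 103 → 310 → 155 → 466 → 233 → 700 → 350 → 175 → 526 → 263 → 790 → 395 → 1186 → 593 → 1780 → 890 → 445 → 1336 → 668 → 334 → 167 → 502 → 251 → 754 → 377 → 1132 → 566 → 283 → 850 → 425 → 1276 → 638 → 319 → 958 → 479 → 1438 → 719 → 2158 → 1079 → 3238 → 1619 → 4858 → 2429 → 7288 → 3644 → 1822 → 911 → 2734 → 1367 → 4102 → 2051 → 6154 → 3077 → 9232 → 4616 → 2308 → 1154 → 577 → 1732 → 866 → 433 → 1300 → 650 → 325 → 976 → 488 → 244 → 122 → 61 → 184 → 92 → 46 → 23 → 70 → 35 → 106 → 53 → 160 → 80 → 40 → 20 → 10 → 5 → 16 → 8 → 4 → 2 → 1
Total steps = 138

138 steps


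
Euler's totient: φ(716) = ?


716 = 2^2 × 179
Prime factors: 2, 179
φ(716) = 716 × (1-1/2) × (1-1/179)
= 716 × 1/2 × 178/179 = 356

φ(716) = 356


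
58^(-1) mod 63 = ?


Use the extended Euclidean algorithm on (63, 58); each row r = 63*s + 58*t:
r=63, s=1, t=0
r=58, s=0, t=1
q=1: r=5, s=1, t=-1   [63*(1) + 58*(-1) = 5]
q=11: r=3, s=-11, t=12   [63*(-11) + 58*(12) = 3]
q=1: r=2, s=12, t=-13   [63*(12) + 58*(-13) = 2]
q=1: r=1, s=-23, t=25   [63*(-23) + 58*(25) = 1]
q=2: r=0, s=58, t=-63   [63*(58) + 58*(-63) = 0]
GCD = 1 with t = 25, so 58*(25) ≡ 1 (mod 63)
Inverse = 25 mod 63 = 25
Check: 58 * 25 = 1450 ≡ 1 (mod 63)

58^(-1) ≡ 25 (mod 63)


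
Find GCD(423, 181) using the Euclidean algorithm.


423 = 2 * 181 + 61
181 = 2 * 61 + 59
61 = 1 * 59 + 2
59 = 29 * 2 + 1
2 = 2 * 1 + 0
GCD = 1


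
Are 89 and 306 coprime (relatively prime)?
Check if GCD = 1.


Euclidean algorithm:
306 = 3 * 89 + 39
89 = 2 * 39 + 11
39 = 3 * 11 + 6
11 = 1 * 6 + 5
6 = 1 * 5 + 1
5 = 5 * 1 + 0
GCD(89, 306) = 1

Yes, coprime (GCD = 1)


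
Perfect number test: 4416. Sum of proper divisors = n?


Proper divisors of 4416: 1, 2, 3, 4, 6, 8, 12, 16, 23, 24, 32, 46, 48, 64, 69, 92, 96, 138, 184, 192, 276, 368, 552, 736, 1104, 1472, 2208
Sum = 1 + 2 + 3 + 4 + 6 + 8 + 12 + 16 + 23 + 24 + 32 + 46 + 48 + 64 + 69 + 92 + 96 + 138 + 184 + 192 + 276 + 368 + 552 + 736 + 1104 + 1472 + 2208 = 7776

No, 4416 is not perfect (7776 ≠ 4416)


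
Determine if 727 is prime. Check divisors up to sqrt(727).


Check divisors up to sqrt(727) = 26.9629
No divisors found.
727 is prime.

Yes, 727 is prime


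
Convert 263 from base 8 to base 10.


263 (base 8) = 179 (decimal)
179 (decimal) = 179 (base 10)


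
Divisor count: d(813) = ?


813 = 3^1 × 271^1
d(813) = (1+1) × (1+1) = 4

4 divisors


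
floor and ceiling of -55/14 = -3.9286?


-55/14 = -3.9286
floor = -4
ceil = -3

floor = -4, ceil = -3


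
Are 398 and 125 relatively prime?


Euclidean algorithm:
398 = 3 * 125 + 23
125 = 5 * 23 + 10
23 = 2 * 10 + 3
10 = 3 * 3 + 1
3 = 3 * 1 + 0
GCD(398, 125) = 1

Yes, coprime (GCD = 1)


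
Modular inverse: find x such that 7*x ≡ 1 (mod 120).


Use the extended Euclidean algorithm on (120, 7); each row r = 120*s + 7*t:
r=120, s=1, t=0
r=7, s=0, t=1
q=17: r=1, s=1, t=-17   [120*(1) + 7*(-17) = 1]
q=7: r=0, s=-7, t=120   [120*(-7) + 7*(120) = 0]
GCD = 1 with t = -17, so 7*(-17) ≡ 1 (mod 120)
Inverse = -17 mod 120 = 103
Check: 7 * 103 = 721 ≡ 1 (mod 120)

7^(-1) ≡ 103 (mod 120)


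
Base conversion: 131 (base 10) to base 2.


131 (base 10) = 131 (decimal)
131 (decimal) = 10000011 (base 2)


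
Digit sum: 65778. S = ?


6 + 5 + 7 + 7 + 8 = 33


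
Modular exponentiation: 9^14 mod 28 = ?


9^1 mod 28 = 9
9^2 mod 28 = 25
9^3 mod 28 = 1
9^4 mod 28 = 9
9^5 mod 28 = 25
9^6 mod 28 = 1
9^7 mod 28 = 9
9^8 mod 28 = 25
9^9 mod 28 = 1
9^10 mod 28 = 9
9^11 mod 28 = 25
9^12 mod 28 = 1
9^13 mod 28 = 9
9^14 mod 28 = 25


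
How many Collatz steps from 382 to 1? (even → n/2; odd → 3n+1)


382 → 191 → 574 → 287 → 862 → 431 → 1294 → 647 → 1942 → 971 → 2914 → 1457 → 4372 → 2186 → 1093 → 3280 → 1640 → 820 → 410 → 205 → 616 → 308 → 154 → 77 → 232 → 116 → 58 → 29 → 88 → 44 → 22 → 11 → 34 → 17 → 52 → 26 → 13 → 40 → 20 → 10 → 5 → 16 → 8 → 4 → 2 → 1
Total steps = 45

45 steps


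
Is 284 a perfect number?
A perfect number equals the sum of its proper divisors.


Proper divisors of 284: 1, 2, 4, 71, 142
Sum = 1 + 2 + 4 + 71 + 142 = 220

No, 284 is not perfect (220 ≠ 284)


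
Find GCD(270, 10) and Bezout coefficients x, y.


Tabular extended Euclidean (each row: r = 270*s + 10*t):
r=270, s=1, t=0
r=10, s=0, t=1
q=27: r=0, s=1, t=-27   [270*(1) + 10*(-27) = 0]
GCD = 10; from the row with r=10: x=0, y=1
Check: 270*(0) + 10*(1) = 0 + 10 = 10

GCD = 10, x = 0, y = 1


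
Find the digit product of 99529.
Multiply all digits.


9 × 9 × 5 × 2 × 9 = 7290


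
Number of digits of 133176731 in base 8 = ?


133176731 in base 8 = 774016633
Number of digits = 9

9 digits (base 8)


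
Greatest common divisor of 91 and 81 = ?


91 = 1 * 81 + 10
81 = 8 * 10 + 1
10 = 10 * 1 + 0
GCD = 1


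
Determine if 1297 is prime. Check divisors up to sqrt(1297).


Check divisors up to sqrt(1297) = 36.0139
No divisors found.
1297 is prime.

Yes, 1297 is prime


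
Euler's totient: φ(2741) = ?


2741 = 2741
Prime factors: 2741
φ(2741) = 2741 × (1-1/2741)
= 2741 × 2740/2741 = 2740

φ(2741) = 2740


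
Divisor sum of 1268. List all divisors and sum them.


Divisors of 1268: 1, 2, 4, 317, 634, 1268
Sum = 1 + 2 + 4 + 317 + 634 + 1268 = 2226

σ(1268) = 2226


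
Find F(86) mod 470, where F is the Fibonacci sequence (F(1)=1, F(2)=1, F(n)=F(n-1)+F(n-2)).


F(k) mod 470 for k=1..86:
1, 1, 2, 3, 5, 8, 13, 21, 34, 55, 89, 144, 233, 377, 140, 47, 187, 234, 421, 185, 136, 321, 457, 308, 295, 133, 428, 91, 49, 140, 189, 329, 48, 377, 425, 332, 287, 149, 436, 115, 81, 196, 277, 3, 280, 283, 93, 376, 469, 375, 374, 279, 183, 462, 175, 167, 342, 39, 381, 420, 331, 281, 142, 423, 95, 48, 143, 191, 334, 55, 389, 444, 363, 337, 230, 97, 327, 424, 281, 235, 46, 281, 327, 138, 465, 133
F(86) mod 470 = 133


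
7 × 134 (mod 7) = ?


7 × 134 = 938
938 mod 7 = 0


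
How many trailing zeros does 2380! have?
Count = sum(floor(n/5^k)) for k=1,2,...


floor(2380/5) = 476
floor(2380/25) = 95
floor(2380/125) = 19
floor(2380/625) = 3
Total = 593

593 trailing zeros


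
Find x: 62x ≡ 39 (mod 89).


GCD(62, 89) = 1, unique solution
a^(-1) mod 89 = 56
x = 56 * 39 mod 89 = 48

x ≡ 48 (mod 89)


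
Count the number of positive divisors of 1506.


1506 = 2^1 × 3^1 × 251^1
d(1506) = (1+1) × (1+1) × (1+1) = 8

8 divisors


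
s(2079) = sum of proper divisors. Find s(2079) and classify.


Proper divisors: 1, 3, 7, 9, 11, 21, 27, 33, 63, 77, 99, 189, 231, 297, 693
Sum = 1 + 3 + 7 + 9 + 11 + 21 + 27 + 33 + 63 + 77 + 99 + 189 + 231 + 297 + 693 = 1761
1761 < 2079 → deficient

s(2079) = 1761 (deficient)


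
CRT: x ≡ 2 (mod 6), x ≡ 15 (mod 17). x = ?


M = 6*17 = 102
M1 = M/6 = 17, M2 = M/17 = 6
M1^(-1) mod 6 = 5, M2^(-1) mod 17 = 3
x = 2*17*5 + 15*6*3 = 440
440 mod 102 = 32
Check: 32 mod 6 = 2 ✓, 32 mod 17 = 15 ✓

x ≡ 32 (mod 102)


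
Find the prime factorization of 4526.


4526 / 2 = 2263
2263 / 31 = 73
73 / 73 = 1
4526 = 2 × 31 × 73


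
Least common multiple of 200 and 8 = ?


GCD(200, 8) = 8
LCM = 200*8/8 = 1600/8 = 200

LCM = 200


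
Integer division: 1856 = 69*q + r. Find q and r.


1856 = 69 * 26 + 62
Check: 1794 + 62 = 1856

q = 26, r = 62


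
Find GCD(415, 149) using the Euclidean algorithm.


415 = 2 * 149 + 117
149 = 1 * 117 + 32
117 = 3 * 32 + 21
32 = 1 * 21 + 11
21 = 1 * 11 + 10
11 = 1 * 10 + 1
10 = 10 * 1 + 0
GCD = 1


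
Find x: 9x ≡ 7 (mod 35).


GCD(9, 35) = 1, unique solution
a^(-1) mod 35 = 4
x = 4 * 7 mod 35 = 28

x ≡ 28 (mod 35)


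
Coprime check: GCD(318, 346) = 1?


Euclidean algorithm:
346 = 1 * 318 + 28
318 = 11 * 28 + 10
28 = 2 * 10 + 8
10 = 1 * 8 + 2
8 = 4 * 2 + 0
GCD(318, 346) = 2

No, not coprime (GCD = 2)


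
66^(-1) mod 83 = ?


Use the extended Euclidean algorithm on (83, 66); each row r = 83*s + 66*t:
r=83, s=1, t=0
r=66, s=0, t=1
q=1: r=17, s=1, t=-1   [83*(1) + 66*(-1) = 17]
q=3: r=15, s=-3, t=4   [83*(-3) + 66*(4) = 15]
q=1: r=2, s=4, t=-5   [83*(4) + 66*(-5) = 2]
q=7: r=1, s=-31, t=39   [83*(-31) + 66*(39) = 1]
q=2: r=0, s=66, t=-83   [83*(66) + 66*(-83) = 0]
GCD = 1 with t = 39, so 66*(39) ≡ 1 (mod 83)
Inverse = 39 mod 83 = 39
Check: 66 * 39 = 2574 ≡ 1 (mod 83)

66^(-1) ≡ 39 (mod 83)


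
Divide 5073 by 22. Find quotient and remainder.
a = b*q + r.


5073 = 22 * 230 + 13
Check: 5060 + 13 = 5073

q = 230, r = 13


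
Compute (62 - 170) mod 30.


62 - 170 = -108
-108 mod 30 = 12


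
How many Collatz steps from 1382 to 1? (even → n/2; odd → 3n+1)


1382 → 691 → 2074 → 1037 → 3112 → 1556 → 778 → 389 → 1168 → 584 → 292 → 146 → 73 → 220 → 110 → 55 → 166 → 83 → 250 → 125 → 376 → 188 → 94 → 47 → 142 → 71 → 214 → 107 → 322 → 161 → 484 → 242 → 121 → 364 → 182 → 91 → 274 → 137 → 412 → 206 → 103 → 310 → 155 → 466 → 233 → 700 → 350 → 175 → 526 → 263 → 790 → 395 → 1186 → 593 → 1780 → 890 → 445 → 1336 → 668 → 334 → 167 → 502 → 251 → 754 → 377 → 1132 → 566 → 283 → 850 → 425 → 1276 → 638 → 319 → 958 → 479 → 1438 → 719 → 2158 → 1079 → 3238 → 1619 → 4858 → 2429 → 7288 → 3644 → 1822 → 911 → 2734 → 1367 → 4102 → 2051 → 6154 → 3077 → 9232 → 4616 → 2308 → 1154 → 577 → 1732 → 866 → 433 → 1300 → 650 → 325 → 976 → 488 → 244 → 122 → 61 → 184 → 92 → 46 → 23 → 70 → 35 → 106 → 53 → 160 → 80 → 40 → 20 → 10 → 5 → 16 → 8 → 4 → 2 → 1
Total steps = 127

127 steps


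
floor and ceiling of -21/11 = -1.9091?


-21/11 = -1.9091
floor = -2
ceil = -1

floor = -2, ceil = -1


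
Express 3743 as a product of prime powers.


3743 / 19 = 197
197 / 197 = 1
3743 = 19 × 197


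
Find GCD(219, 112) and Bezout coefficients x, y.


Tabular extended Euclidean (each row: r = 219*s + 112*t):
r=219, s=1, t=0
r=112, s=0, t=1
q=1: r=107, s=1, t=-1   [219*(1) + 112*(-1) = 107]
q=1: r=5, s=-1, t=2   [219*(-1) + 112*(2) = 5]
q=21: r=2, s=22, t=-43   [219*(22) + 112*(-43) = 2]
q=2: r=1, s=-45, t=88   [219*(-45) + 112*(88) = 1]
q=2: r=0, s=112, t=-219   [219*(112) + 112*(-219) = 0]
GCD = 1; from the row with r=1: x=-45, y=88
Check: 219*(-45) + 112*(88) = -9855 + 9856 = 1

GCD = 1, x = -45, y = 88


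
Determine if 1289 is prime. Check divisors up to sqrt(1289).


Check divisors up to sqrt(1289) = 35.9026
No divisors found.
1289 is prime.

Yes, 1289 is prime


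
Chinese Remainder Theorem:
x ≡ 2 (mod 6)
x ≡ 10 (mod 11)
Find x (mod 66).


M = 6*11 = 66
M1 = M/6 = 11, M2 = M/11 = 6
M1^(-1) mod 6 = 5, M2^(-1) mod 11 = 2
x = 2*11*5 + 10*6*2 = 230
230 mod 66 = 32
Check: 32 mod 6 = 2 ✓, 32 mod 11 = 10 ✓

x ≡ 32 (mod 66)


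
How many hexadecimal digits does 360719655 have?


360719655 in base 16 = 15802527
Number of digits = 8

8 digits (base 16)


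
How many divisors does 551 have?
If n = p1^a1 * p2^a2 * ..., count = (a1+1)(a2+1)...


551 = 19^1 × 29^1
d(551) = (1+1) × (1+1) = 4

4 divisors


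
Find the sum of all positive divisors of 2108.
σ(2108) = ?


Divisors of 2108: 1, 2, 4, 17, 31, 34, 62, 68, 124, 527, 1054, 2108
Sum = 1 + 2 + 4 + 17 + 31 + 34 + 62 + 68 + 124 + 527 + 1054 + 2108 = 4032

σ(2108) = 4032


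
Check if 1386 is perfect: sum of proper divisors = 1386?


Proper divisors of 1386: 1, 2, 3, 6, 7, 9, 11, 14, 18, 21, 22, 33, 42, 63, 66, 77, 99, 126, 154, 198, 231, 462, 693
Sum = 1 + 2 + 3 + 6 + 7 + 9 + 11 + 14 + 18 + 21 + 22 + 33 + 42 + 63 + 66 + 77 + 99 + 126 + 154 + 198 + 231 + 462 + 693 = 2358

No, 1386 is not perfect (2358 ≠ 1386)


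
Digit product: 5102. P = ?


5 × 1 × 0 × 2 = 0


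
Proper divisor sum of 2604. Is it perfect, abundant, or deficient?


Proper divisors: 1, 2, 3, 4, 6, 7, 12, 14, 21, 28, 31, 42, 62, 84, 93, 124, 186, 217, 372, 434, 651, 868, 1302
Sum = 1 + 2 + 3 + 4 + 6 + 7 + 12 + 14 + 21 + 28 + 31 + 42 + 62 + 84 + 93 + 124 + 186 + 217 + 372 + 434 + 651 + 868 + 1302 = 4564
4564 > 2604 → abundant

s(2604) = 4564 (abundant)


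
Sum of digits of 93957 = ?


9 + 3 + 9 + 5 + 7 = 33


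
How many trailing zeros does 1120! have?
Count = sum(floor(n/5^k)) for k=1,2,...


floor(1120/5) = 224
floor(1120/25) = 44
floor(1120/125) = 8
floor(1120/625) = 1
Total = 277

277 trailing zeros


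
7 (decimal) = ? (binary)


7 (base 10) = 7 (decimal)
7 (decimal) = 111 (base 2)


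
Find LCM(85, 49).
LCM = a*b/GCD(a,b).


GCD(85, 49) = 1
LCM = 85*49/1 = 4165/1 = 4165

LCM = 4165


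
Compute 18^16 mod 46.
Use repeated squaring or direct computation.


18^1 mod 46 = 18
18^2 mod 46 = 2
18^3 mod 46 = 36
18^4 mod 46 = 4
18^5 mod 46 = 26
18^6 mod 46 = 8
18^7 mod 46 = 6
18^8 mod 46 = 16
18^9 mod 46 = 12
18^10 mod 46 = 32
18^11 mod 46 = 24
18^12 mod 46 = 18
18^13 mod 46 = 2
18^14 mod 46 = 36
18^15 mod 46 = 4
18^16 mod 46 = 26


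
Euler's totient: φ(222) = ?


222 = 2 × 3 × 37
Prime factors: 2, 3, 37
φ(222) = 222 × (1-1/2) × (1-1/3) × (1-1/37)
= 222 × 1/2 × 2/3 × 36/37 = 72

φ(222) = 72


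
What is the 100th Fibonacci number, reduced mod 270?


F(k) mod 270 for k=1..100:
1, 1, 2, 3, 5, 8, 13, 21, 34, 55, 89, 144, 233, 107, 70, 177, 247, 154, 131, 15, 146, 161, 37, 198, 235, 163, 128, 21, 149, 170, 49, 219, 268, 217, 215, 162, 107, 269, 106, 105, 211, 46, 257, 33, 20, 53, 73, 126, 199, 55, 254, 39, 23, 62, 85, 147, 232, 109, 71, 180, 251, 161, 142, 33, 175, 208, 113, 51, 164, 215, 109, 54, 163, 217, 110, 57, 167, 224, 121, 75, 196, 1, 197, 198, 125, 53, 178, 231, 139, 100, 239, 69, 38, 107, 145, 252, 127, 109, 236, 75
F(100) mod 270 = 75


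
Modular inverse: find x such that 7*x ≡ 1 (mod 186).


Use the extended Euclidean algorithm on (186, 7); each row r = 186*s + 7*t:
r=186, s=1, t=0
r=7, s=0, t=1
q=26: r=4, s=1, t=-26   [186*(1) + 7*(-26) = 4]
q=1: r=3, s=-1, t=27   [186*(-1) + 7*(27) = 3]
q=1: r=1, s=2, t=-53   [186*(2) + 7*(-53) = 1]
q=3: r=0, s=-7, t=186   [186*(-7) + 7*(186) = 0]
GCD = 1 with t = -53, so 7*(-53) ≡ 1 (mod 186)
Inverse = -53 mod 186 = 133
Check: 7 * 133 = 931 ≡ 1 (mod 186)

7^(-1) ≡ 133 (mod 186)


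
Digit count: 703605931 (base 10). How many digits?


703605931 has 9 digits in base 10
floor(log10(703605931)) + 1 = floor(8.8473) + 1 = 9

9 digits (base 10)


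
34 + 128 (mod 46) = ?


34 + 128 = 162
162 mod 46 = 24


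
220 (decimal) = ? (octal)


220 (base 10) = 220 (decimal)
220 (decimal) = 334 (base 8)


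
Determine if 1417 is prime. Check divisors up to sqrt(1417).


1417 / 13 = 109 (exact division)
1417 is NOT prime.

No, 1417 is not prime


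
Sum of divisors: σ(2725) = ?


Divisors of 2725: 1, 5, 25, 109, 545, 2725
Sum = 1 + 5 + 25 + 109 + 545 + 2725 = 3410

σ(2725) = 3410


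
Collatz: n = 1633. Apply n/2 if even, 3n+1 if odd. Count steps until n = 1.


1633 → 4900 → 2450 → 1225 → 3676 → 1838 → 919 → 2758 → 1379 → 4138 → 2069 → 6208 → 3104 → 1552 → 776 → 388 → 194 → 97 → 292 → 146 → 73 → 220 → 110 → 55 → 166 → 83 → 250 → 125 → 376 → 188 → 94 → 47 → 142 → 71 → 214 → 107 → 322 → 161 → 484 → 242 → 121 → 364 → 182 → 91 → 274 → 137 → 412 → 206 → 103 → 310 → 155 → 466 → 233 → 700 → 350 → 175 → 526 → 263 → 790 → 395 → 1186 → 593 → 1780 → 890 → 445 → 1336 → 668 → 334 → 167 → 502 → 251 → 754 → 377 → 1132 → 566 → 283 → 850 → 425 → 1276 → 638 → 319 → 958 → 479 → 1438 → 719 → 2158 → 1079 → 3238 → 1619 → 4858 → 2429 → 7288 → 3644 → 1822 → 911 → 2734 → 1367 → 4102 → 2051 → 6154 → 3077 → 9232 → 4616 → 2308 → 1154 → 577 → 1732 → 866 → 433 → 1300 → 650 → 325 → 976 → 488 → 244 → 122 → 61 → 184 → 92 → 46 → 23 → 70 → 35 → 106 → 53 → 160 → 80 → 40 → 20 → 10 → 5 → 16 → 8 → 4 → 2 → 1
Total steps = 135

135 steps


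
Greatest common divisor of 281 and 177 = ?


281 = 1 * 177 + 104
177 = 1 * 104 + 73
104 = 1 * 73 + 31
73 = 2 * 31 + 11
31 = 2 * 11 + 9
11 = 1 * 9 + 2
9 = 4 * 2 + 1
2 = 2 * 1 + 0
GCD = 1


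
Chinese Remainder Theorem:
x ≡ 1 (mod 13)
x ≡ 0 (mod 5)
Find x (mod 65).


M = 13*5 = 65
M1 = M/13 = 5, M2 = M/5 = 13
M1^(-1) mod 13 = 8, M2^(-1) mod 5 = 2
x = 1*5*8 + 0*13*2 = 40
40 mod 65 = 40
Check: 40 mod 13 = 1 ✓, 40 mod 5 = 0 ✓

x ≡ 40 (mod 65)


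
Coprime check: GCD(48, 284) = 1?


Euclidean algorithm:
284 = 5 * 48 + 44
48 = 1 * 44 + 4
44 = 11 * 4 + 0
GCD(48, 284) = 4

No, not coprime (GCD = 4)


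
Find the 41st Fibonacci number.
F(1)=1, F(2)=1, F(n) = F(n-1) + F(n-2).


Sequence: 1, 1, 2, 3, 5, 8, 13, 21, 34, 55, 89, 144, 233, 377, 610, 987, 1597, 2584, 4181, 6765, 10946, 17711, 28657, 46368, 75025, 121393, 196418, 317811, 514229, 832040, 1346269, 2178309, 3524578, 5702887, 9227465, 14930352, 24157817, 39088169, 63245986, 102334155, 165580141
F(41) = 165580141


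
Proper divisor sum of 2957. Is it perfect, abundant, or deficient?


Proper divisors: 1
Sum = 1 = 1
1 < 2957 → deficient

s(2957) = 1 (deficient)


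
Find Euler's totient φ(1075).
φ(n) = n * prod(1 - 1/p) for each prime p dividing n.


1075 = 5^2 × 43
Prime factors: 5, 43
φ(1075) = 1075 × (1-1/5) × (1-1/43)
= 1075 × 4/5 × 42/43 = 840

φ(1075) = 840


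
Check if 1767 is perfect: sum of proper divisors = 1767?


Proper divisors of 1767: 1, 3, 19, 31, 57, 93, 589
Sum = 1 + 3 + 19 + 31 + 57 + 93 + 589 = 793

No, 1767 is not perfect (793 ≠ 1767)


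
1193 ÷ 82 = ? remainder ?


1193 = 82 * 14 + 45
Check: 1148 + 45 = 1193

q = 14, r = 45


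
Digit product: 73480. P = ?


7 × 3 × 4 × 8 × 0 = 0


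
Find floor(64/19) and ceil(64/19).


64/19 = 3.3684
floor = 3
ceil = 4

floor = 3, ceil = 4


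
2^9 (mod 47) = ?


2^1 mod 47 = 2
2^2 mod 47 = 4
2^3 mod 47 = 8
2^4 mod 47 = 16
2^5 mod 47 = 32
2^6 mod 47 = 17
2^7 mod 47 = 34
2^8 mod 47 = 21
2^9 mod 47 = 42


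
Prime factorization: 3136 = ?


3136 / 2 = 1568
1568 / 2 = 784
784 / 2 = 392
392 / 2 = 196
196 / 2 = 98
98 / 2 = 49
49 / 7 = 7
7 / 7 = 1
3136 = 2^6 × 7^2


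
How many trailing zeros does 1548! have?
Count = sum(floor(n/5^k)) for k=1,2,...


floor(1548/5) = 309
floor(1548/25) = 61
floor(1548/125) = 12
floor(1548/625) = 2
Total = 384

384 trailing zeros


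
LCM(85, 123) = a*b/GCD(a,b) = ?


GCD(85, 123) = 1
LCM = 85*123/1 = 10455/1 = 10455

LCM = 10455


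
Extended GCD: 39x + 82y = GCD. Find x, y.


Tabular extended Euclidean (each row: r = 39*s + 82*t):
r=39, s=1, t=0
r=82, s=0, t=1
q=0: r=39, s=1, t=0   [39*(1) + 82*(0) = 39]
q=2: r=4, s=-2, t=1   [39*(-2) + 82*(1) = 4]
q=9: r=3, s=19, t=-9   [39*(19) + 82*(-9) = 3]
q=1: r=1, s=-21, t=10   [39*(-21) + 82*(10) = 1]
q=3: r=0, s=82, t=-39   [39*(82) + 82*(-39) = 0]
GCD = 1; from the row with r=1: x=-21, y=10
Check: 39*(-21) + 82*(10) = -819 + 820 = 1

GCD = 1, x = -21, y = 10


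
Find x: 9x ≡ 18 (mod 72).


GCD(9, 72) = 9 divides 18
Divide: 1x ≡ 2 (mod 8)
x ≡ 2 (mod 8)


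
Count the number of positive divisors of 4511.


4511 = 13^1 × 347^1
d(4511) = (1+1) × (1+1) = 4

4 divisors


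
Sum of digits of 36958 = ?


3 + 6 + 9 + 5 + 8 = 31


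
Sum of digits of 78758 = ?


7 + 8 + 7 + 5 + 8 = 35


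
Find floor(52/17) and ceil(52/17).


52/17 = 3.0588
floor = 3
ceil = 4

floor = 3, ceil = 4


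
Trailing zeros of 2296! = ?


floor(2296/5) = 459
floor(2296/25) = 91
floor(2296/125) = 18
floor(2296/625) = 3
Total = 571

571 trailing zeros


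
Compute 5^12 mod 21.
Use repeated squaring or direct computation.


5^1 mod 21 = 5
5^2 mod 21 = 4
5^3 mod 21 = 20
5^4 mod 21 = 16
5^5 mod 21 = 17
5^6 mod 21 = 1
5^7 mod 21 = 5
5^8 mod 21 = 4
5^9 mod 21 = 20
5^10 mod 21 = 16
5^11 mod 21 = 17
5^12 mod 21 = 1


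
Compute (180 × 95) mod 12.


180 × 95 = 17100
17100 mod 12 = 0


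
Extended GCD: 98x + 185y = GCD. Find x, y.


Tabular extended Euclidean (each row: r = 98*s + 185*t):
r=98, s=1, t=0
r=185, s=0, t=1
q=0: r=98, s=1, t=0   [98*(1) + 185*(0) = 98]
q=1: r=87, s=-1, t=1   [98*(-1) + 185*(1) = 87]
q=1: r=11, s=2, t=-1   [98*(2) + 185*(-1) = 11]
q=7: r=10, s=-15, t=8   [98*(-15) + 185*(8) = 10]
q=1: r=1, s=17, t=-9   [98*(17) + 185*(-9) = 1]
q=10: r=0, s=-185, t=98   [98*(-185) + 185*(98) = 0]
GCD = 1; from the row with r=1: x=17, y=-9
Check: 98*(17) + 185*(-9) = 1666 - 1665 = 1

GCD = 1, x = 17, y = -9


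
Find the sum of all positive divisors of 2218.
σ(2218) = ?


Divisors of 2218: 1, 2, 1109, 2218
Sum = 1 + 2 + 1109 + 2218 = 3330

σ(2218) = 3330


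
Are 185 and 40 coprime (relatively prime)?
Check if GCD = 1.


Euclidean algorithm:
185 = 4 * 40 + 25
40 = 1 * 25 + 15
25 = 1 * 15 + 10
15 = 1 * 10 + 5
10 = 2 * 5 + 0
GCD(185, 40) = 5

No, not coprime (GCD = 5)


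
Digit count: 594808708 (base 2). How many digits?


594808708 in base 2 = 100011011101000000111110000100
Number of digits = 30

30 digits (base 2)


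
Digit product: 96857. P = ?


9 × 6 × 8 × 5 × 7 = 15120


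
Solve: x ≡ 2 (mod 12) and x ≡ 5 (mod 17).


M = 12*17 = 204
M1 = M/12 = 17, M2 = M/17 = 12
M1^(-1) mod 12 = 5, M2^(-1) mod 17 = 10
x = 2*17*5 + 5*12*10 = 770
770 mod 204 = 158
Check: 158 mod 12 = 2 ✓, 158 mod 17 = 5 ✓

x ≡ 158 (mod 204)


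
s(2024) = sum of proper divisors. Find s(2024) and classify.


Proper divisors: 1, 2, 4, 8, 11, 22, 23, 44, 46, 88, 92, 184, 253, 506, 1012
Sum = 1 + 2 + 4 + 8 + 11 + 22 + 23 + 44 + 46 + 88 + 92 + 184 + 253 + 506 + 1012 = 2296
2296 > 2024 → abundant

s(2024) = 2296 (abundant)


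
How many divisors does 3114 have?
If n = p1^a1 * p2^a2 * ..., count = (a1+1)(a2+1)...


3114 = 2^1 × 3^2 × 173^1
d(3114) = (1+1) × (2+1) × (1+1) = 12

12 divisors


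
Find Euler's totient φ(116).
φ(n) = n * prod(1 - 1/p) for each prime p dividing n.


116 = 2^2 × 29
Prime factors: 2, 29
φ(116) = 116 × (1-1/2) × (1-1/29)
= 116 × 1/2 × 28/29 = 56

φ(116) = 56


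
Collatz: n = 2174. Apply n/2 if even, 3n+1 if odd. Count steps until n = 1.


2174 → 1087 → 3262 → 1631 → 4894 → 2447 → 7342 → 3671 → 11014 → 5507 → 16522 → 8261 → 24784 → 12392 → 6196 → 3098 → 1549 → 4648 → 2324 → 1162 → 581 → 1744 → 872 → 436 → 218 → 109 → 328 → 164 → 82 → 41 → 124 → 62 → 31 → 94 → 47 → 142 → 71 → 214 → 107 → 322 → 161 → 484 → 242 → 121 → 364 → 182 → 91 → 274 → 137 → 412 → 206 → 103 → 310 → 155 → 466 → 233 → 700 → 350 → 175 → 526 → 263 → 790 → 395 → 1186 → 593 → 1780 → 890 → 445 → 1336 → 668 → 334 → 167 → 502 → 251 → 754 → 377 → 1132 → 566 → 283 → 850 → 425 → 1276 → 638 → 319 → 958 → 479 → 1438 → 719 → 2158 → 1079 → 3238 → 1619 → 4858 → 2429 → 7288 → 3644 → 1822 → 911 → 2734 → 1367 → 4102 → 2051 → 6154 → 3077 → 9232 → 4616 → 2308 → 1154 → 577 → 1732 → 866 → 433 → 1300 → 650 → 325 → 976 → 488 → 244 → 122 → 61 → 184 → 92 → 46 → 23 → 70 → 35 → 106 → 53 → 160 → 80 → 40 → 20 → 10 → 5 → 16 → 8 → 4 → 2 → 1
Total steps = 138

138 steps


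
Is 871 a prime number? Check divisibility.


871 / 13 = 67 (exact division)
871 is NOT prime.

No, 871 is not prime


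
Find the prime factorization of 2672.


2672 / 2 = 1336
1336 / 2 = 668
668 / 2 = 334
334 / 2 = 167
167 / 167 = 1
2672 = 2^4 × 167


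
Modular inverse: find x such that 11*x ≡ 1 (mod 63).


Use the extended Euclidean algorithm on (63, 11); each row r = 63*s + 11*t:
r=63, s=1, t=0
r=11, s=0, t=1
q=5: r=8, s=1, t=-5   [63*(1) + 11*(-5) = 8]
q=1: r=3, s=-1, t=6   [63*(-1) + 11*(6) = 3]
q=2: r=2, s=3, t=-17   [63*(3) + 11*(-17) = 2]
q=1: r=1, s=-4, t=23   [63*(-4) + 11*(23) = 1]
q=2: r=0, s=11, t=-63   [63*(11) + 11*(-63) = 0]
GCD = 1 with t = 23, so 11*(23) ≡ 1 (mod 63)
Inverse = 23 mod 63 = 23
Check: 11 * 23 = 253 ≡ 1 (mod 63)

11^(-1) ≡ 23 (mod 63)


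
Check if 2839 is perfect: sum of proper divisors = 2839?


Proper divisors of 2839: 1, 17, 167
Sum = 1 + 17 + 167 = 185

No, 2839 is not perfect (185 ≠ 2839)


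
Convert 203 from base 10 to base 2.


203 (base 10) = 203 (decimal)
203 (decimal) = 11001011 (base 2)


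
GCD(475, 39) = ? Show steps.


475 = 12 * 39 + 7
39 = 5 * 7 + 4
7 = 1 * 4 + 3
4 = 1 * 3 + 1
3 = 3 * 1 + 0
GCD = 1


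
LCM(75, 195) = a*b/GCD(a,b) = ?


GCD(75, 195) = 15
LCM = 75*195/15 = 14625/15 = 975

LCM = 975


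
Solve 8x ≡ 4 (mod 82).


GCD(8, 82) = 2 divides 4
Divide: 4x ≡ 2 (mod 41)
x ≡ 21 (mod 41)


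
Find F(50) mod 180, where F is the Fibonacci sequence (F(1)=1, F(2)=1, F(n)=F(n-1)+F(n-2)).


F(k) mod 180 for k=1..50:
1, 1, 2, 3, 5, 8, 13, 21, 34, 55, 89, 144, 53, 17, 70, 87, 157, 64, 41, 105, 146, 71, 37, 108, 145, 73, 38, 111, 149, 80, 49, 129, 178, 127, 125, 72, 17, 89, 106, 15, 121, 136, 77, 33, 110, 143, 73, 36, 109, 145
F(50) mod 180 = 145


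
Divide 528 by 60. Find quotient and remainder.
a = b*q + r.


528 = 60 * 8 + 48
Check: 480 + 48 = 528

q = 8, r = 48


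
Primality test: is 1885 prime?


1885 / 5 = 377 (exact division)
1885 is NOT prime.

No, 1885 is not prime


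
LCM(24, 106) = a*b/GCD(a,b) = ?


GCD(24, 106) = 2
LCM = 24*106/2 = 2544/2 = 1272

LCM = 1272


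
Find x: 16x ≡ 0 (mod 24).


GCD(16, 24) = 8 divides 0
Divide: 2x ≡ 0 (mod 3)
x ≡ 0 (mod 3)


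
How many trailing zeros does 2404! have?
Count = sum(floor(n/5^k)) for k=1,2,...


floor(2404/5) = 480
floor(2404/25) = 96
floor(2404/125) = 19
floor(2404/625) = 3
Total = 598

598 trailing zeros


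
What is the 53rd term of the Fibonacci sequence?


Sequence: 1, 1, 2, 3, 5, 8, 13, 21, 34, 55, 89, 144, 233, 377, 610, 987, 1597, 2584, 4181, 6765, 10946, 17711, 28657, 46368, 75025, 121393, 196418, 317811, 514229, 832040, 1346269, 2178309, 3524578, 5702887, 9227465, 14930352, 24157817, 39088169, 63245986, 102334155, 165580141, 267914296, 433494437, 701408733, 1134903170, 1836311903, 2971215073, 4807526976, 7778742049, 12586269025, 20365011074, 32951280099, 53316291173
F(53) = 53316291173


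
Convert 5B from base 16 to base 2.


5B (base 16) = 91 (decimal)
91 (decimal) = 1011011 (base 2)


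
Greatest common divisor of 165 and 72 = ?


165 = 2 * 72 + 21
72 = 3 * 21 + 9
21 = 2 * 9 + 3
9 = 3 * 3 + 0
GCD = 3


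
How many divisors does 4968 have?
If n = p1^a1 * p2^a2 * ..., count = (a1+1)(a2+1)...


4968 = 2^3 × 3^3 × 23^1
d(4968) = (3+1) × (3+1) × (1+1) = 32

32 divisors


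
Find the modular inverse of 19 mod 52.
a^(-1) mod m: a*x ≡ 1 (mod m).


Use the extended Euclidean algorithm on (52, 19); each row r = 52*s + 19*t:
r=52, s=1, t=0
r=19, s=0, t=1
q=2: r=14, s=1, t=-2   [52*(1) + 19*(-2) = 14]
q=1: r=5, s=-1, t=3   [52*(-1) + 19*(3) = 5]
q=2: r=4, s=3, t=-8   [52*(3) + 19*(-8) = 4]
q=1: r=1, s=-4, t=11   [52*(-4) + 19*(11) = 1]
q=4: r=0, s=19, t=-52   [52*(19) + 19*(-52) = 0]
GCD = 1 with t = 11, so 19*(11) ≡ 1 (mod 52)
Inverse = 11 mod 52 = 11
Check: 19 * 11 = 209 ≡ 1 (mod 52)

19^(-1) ≡ 11 (mod 52)


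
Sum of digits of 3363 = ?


3 + 3 + 6 + 3 = 15


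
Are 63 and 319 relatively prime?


Euclidean algorithm:
319 = 5 * 63 + 4
63 = 15 * 4 + 3
4 = 1 * 3 + 1
3 = 3 * 1 + 0
GCD(63, 319) = 1

Yes, coprime (GCD = 1)


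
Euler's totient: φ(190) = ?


190 = 2 × 5 × 19
Prime factors: 2, 5, 19
φ(190) = 190 × (1-1/2) × (1-1/5) × (1-1/19)
= 190 × 1/2 × 4/5 × 18/19 = 72

φ(190) = 72


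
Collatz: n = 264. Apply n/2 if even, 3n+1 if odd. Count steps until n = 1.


264 → 132 → 66 → 33 → 100 → 50 → 25 → 76 → 38 → 19 → 58 → 29 → 88 → 44 → 22 → 11 → 34 → 17 → 52 → 26 → 13 → 40 → 20 → 10 → 5 → 16 → 8 → 4 → 2 → 1
Total steps = 29

29 steps


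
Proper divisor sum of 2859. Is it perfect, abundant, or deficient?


Proper divisors: 1, 3, 953
Sum = 1 + 3 + 953 = 957
957 < 2859 → deficient

s(2859) = 957 (deficient)


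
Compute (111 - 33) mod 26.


111 - 33 = 78
78 mod 26 = 0


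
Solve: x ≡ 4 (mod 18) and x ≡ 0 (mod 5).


M = 18*5 = 90
M1 = M/18 = 5, M2 = M/5 = 18
M1^(-1) mod 18 = 11, M2^(-1) mod 5 = 2
x = 4*5*11 + 0*18*2 = 220
220 mod 90 = 40
Check: 40 mod 18 = 4 ✓, 40 mod 5 = 0 ✓

x ≡ 40 (mod 90)


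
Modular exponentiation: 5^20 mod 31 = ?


5^1 mod 31 = 5
5^2 mod 31 = 25
5^3 mod 31 = 1
5^4 mod 31 = 5
5^5 mod 31 = 25
5^6 mod 31 = 1
5^7 mod 31 = 5
5^8 mod 31 = 25
5^9 mod 31 = 1
5^10 mod 31 = 5
5^11 mod 31 = 25
5^12 mod 31 = 1
5^13 mod 31 = 5
5^14 mod 31 = 25
5^15 mod 31 = 1
5^16 mod 31 = 5
5^17 mod 31 = 25
5^18 mod 31 = 1
5^19 mod 31 = 5
5^20 mod 31 = 25


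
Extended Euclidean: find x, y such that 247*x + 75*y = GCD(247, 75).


Tabular extended Euclidean (each row: r = 247*s + 75*t):
r=247, s=1, t=0
r=75, s=0, t=1
q=3: r=22, s=1, t=-3   [247*(1) + 75*(-3) = 22]
q=3: r=9, s=-3, t=10   [247*(-3) + 75*(10) = 9]
q=2: r=4, s=7, t=-23   [247*(7) + 75*(-23) = 4]
q=2: r=1, s=-17, t=56   [247*(-17) + 75*(56) = 1]
q=4: r=0, s=75, t=-247   [247*(75) + 75*(-247) = 0]
GCD = 1; from the row with r=1: x=-17, y=56
Check: 247*(-17) + 75*(56) = -4199 + 4200 = 1

GCD = 1, x = -17, y = 56


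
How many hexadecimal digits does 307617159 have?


307617159 in base 16 = 1255DD87
Number of digits = 8

8 digits (base 16)


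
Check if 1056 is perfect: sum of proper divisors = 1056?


Proper divisors of 1056: 1, 2, 3, 4, 6, 8, 11, 12, 16, 22, 24, 32, 33, 44, 48, 66, 88, 96, 132, 176, 264, 352, 528
Sum = 1 + 2 + 3 + 4 + 6 + 8 + 11 + 12 + 16 + 22 + 24 + 32 + 33 + 44 + 48 + 66 + 88 + 96 + 132 + 176 + 264 + 352 + 528 = 1968

No, 1056 is not perfect (1968 ≠ 1056)


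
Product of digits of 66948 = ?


6 × 6 × 9 × 4 × 8 = 10368


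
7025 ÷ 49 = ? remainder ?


7025 = 49 * 143 + 18
Check: 7007 + 18 = 7025

q = 143, r = 18


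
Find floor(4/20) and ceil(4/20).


4/20 = 0.2000
floor = 0
ceil = 1

floor = 0, ceil = 1


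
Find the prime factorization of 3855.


3855 / 3 = 1285
1285 / 5 = 257
257 / 257 = 1
3855 = 3 × 5 × 257


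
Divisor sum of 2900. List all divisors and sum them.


Divisors of 2900: 1, 2, 4, 5, 10, 20, 25, 29, 50, 58, 100, 116, 145, 290, 580, 725, 1450, 2900
Sum = 1 + 2 + 4 + 5 + 10 + 20 + 25 + 29 + 50 + 58 + 100 + 116 + 145 + 290 + 580 + 725 + 1450 + 2900 = 6510

σ(2900) = 6510


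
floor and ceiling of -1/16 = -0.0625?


-1/16 = -0.0625
floor = -1
ceil = 0

floor = -1, ceil = 0


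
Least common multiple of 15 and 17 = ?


GCD(15, 17) = 1
LCM = 15*17/1 = 255/1 = 255

LCM = 255


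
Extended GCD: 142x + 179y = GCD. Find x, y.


Tabular extended Euclidean (each row: r = 142*s + 179*t):
r=142, s=1, t=0
r=179, s=0, t=1
q=0: r=142, s=1, t=0   [142*(1) + 179*(0) = 142]
q=1: r=37, s=-1, t=1   [142*(-1) + 179*(1) = 37]
q=3: r=31, s=4, t=-3   [142*(4) + 179*(-3) = 31]
q=1: r=6, s=-5, t=4   [142*(-5) + 179*(4) = 6]
q=5: r=1, s=29, t=-23   [142*(29) + 179*(-23) = 1]
q=6: r=0, s=-179, t=142   [142*(-179) + 179*(142) = 0]
GCD = 1; from the row with r=1: x=29, y=-23
Check: 142*(29) + 179*(-23) = 4118 - 4117 = 1

GCD = 1, x = 29, y = -23


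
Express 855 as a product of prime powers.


855 / 3 = 285
285 / 3 = 95
95 / 5 = 19
19 / 19 = 1
855 = 3^2 × 5 × 19


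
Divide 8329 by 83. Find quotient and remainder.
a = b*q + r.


8329 = 83 * 100 + 29
Check: 8300 + 29 = 8329

q = 100, r = 29


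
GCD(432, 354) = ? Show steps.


432 = 1 * 354 + 78
354 = 4 * 78 + 42
78 = 1 * 42 + 36
42 = 1 * 36 + 6
36 = 6 * 6 + 0
GCD = 6


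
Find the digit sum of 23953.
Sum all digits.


2 + 3 + 9 + 5 + 3 = 22


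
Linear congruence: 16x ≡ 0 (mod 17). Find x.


GCD(16, 17) = 1, unique solution
a^(-1) mod 17 = 16
x = 16 * 0 mod 17 = 0

x ≡ 0 (mod 17)


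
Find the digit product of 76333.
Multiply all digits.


7 × 6 × 3 × 3 × 3 = 1134


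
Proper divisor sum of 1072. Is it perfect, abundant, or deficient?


Proper divisors: 1, 2, 4, 8, 16, 67, 134, 268, 536
Sum = 1 + 2 + 4 + 8 + 16 + 67 + 134 + 268 + 536 = 1036
1036 < 1072 → deficient

s(1072) = 1036 (deficient)


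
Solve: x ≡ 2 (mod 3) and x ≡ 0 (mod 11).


M = 3*11 = 33
M1 = M/3 = 11, M2 = M/11 = 3
M1^(-1) mod 3 = 2, M2^(-1) mod 11 = 4
x = 2*11*2 + 0*3*4 = 44
44 mod 33 = 11
Check: 11 mod 3 = 2 ✓, 11 mod 11 = 0 ✓

x ≡ 11 (mod 33)


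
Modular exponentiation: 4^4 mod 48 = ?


4^1 mod 48 = 4
4^2 mod 48 = 16
4^3 mod 48 = 16
4^4 mod 48 = 16


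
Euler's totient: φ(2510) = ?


2510 = 2 × 5 × 251
Prime factors: 2, 5, 251
φ(2510) = 2510 × (1-1/2) × (1-1/5) × (1-1/251)
= 2510 × 1/2 × 4/5 × 250/251 = 1000

φ(2510) = 1000


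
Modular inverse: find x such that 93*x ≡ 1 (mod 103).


Use the extended Euclidean algorithm on (103, 93); each row r = 103*s + 93*t:
r=103, s=1, t=0
r=93, s=0, t=1
q=1: r=10, s=1, t=-1   [103*(1) + 93*(-1) = 10]
q=9: r=3, s=-9, t=10   [103*(-9) + 93*(10) = 3]
q=3: r=1, s=28, t=-31   [103*(28) + 93*(-31) = 1]
q=3: r=0, s=-93, t=103   [103*(-93) + 93*(103) = 0]
GCD = 1 with t = -31, so 93*(-31) ≡ 1 (mod 103)
Inverse = -31 mod 103 = 72
Check: 93 * 72 = 6696 ≡ 1 (mod 103)

93^(-1) ≡ 72 (mod 103)


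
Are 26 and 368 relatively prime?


Euclidean algorithm:
368 = 14 * 26 + 4
26 = 6 * 4 + 2
4 = 2 * 2 + 0
GCD(26, 368) = 2

No, not coprime (GCD = 2)


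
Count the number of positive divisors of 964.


964 = 2^2 × 241^1
d(964) = (2+1) × (1+1) = 6

6 divisors


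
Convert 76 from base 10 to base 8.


76 (base 10) = 76 (decimal)
76 (decimal) = 114 (base 8)


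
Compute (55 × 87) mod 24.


55 × 87 = 4785
4785 mod 24 = 9


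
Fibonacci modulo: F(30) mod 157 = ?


F(k) mod 157 for k=1..30:
1, 1, 2, 3, 5, 8, 13, 21, 34, 55, 89, 144, 76, 63, 139, 45, 27, 72, 99, 14, 113, 127, 83, 53, 136, 32, 11, 43, 54, 97
F(30) mod 157 = 97


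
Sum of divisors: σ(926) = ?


Divisors of 926: 1, 2, 463, 926
Sum = 1 + 2 + 463 + 926 = 1392

σ(926) = 1392


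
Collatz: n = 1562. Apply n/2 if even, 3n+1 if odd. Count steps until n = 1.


1562 → 781 → 2344 → 1172 → 586 → 293 → 880 → 440 → 220 → 110 → 55 → 166 → 83 → 250 → 125 → 376 → 188 → 94 → 47 → 142 → 71 → 214 → 107 → 322 → 161 → 484 → 242 → 121 → 364 → 182 → 91 → 274 → 137 → 412 → 206 → 103 → 310 → 155 → 466 → 233 → 700 → 350 → 175 → 526 → 263 → 790 → 395 → 1186 → 593 → 1780 → 890 → 445 → 1336 → 668 → 334 → 167 → 502 → 251 → 754 → 377 → 1132 → 566 → 283 → 850 → 425 → 1276 → 638 → 319 → 958 → 479 → 1438 → 719 → 2158 → 1079 → 3238 → 1619 → 4858 → 2429 → 7288 → 3644 → 1822 → 911 → 2734 → 1367 → 4102 → 2051 → 6154 → 3077 → 9232 → 4616 → 2308 → 1154 → 577 → 1732 → 866 → 433 → 1300 → 650 → 325 → 976 → 488 → 244 → 122 → 61 → 184 → 92 → 46 → 23 → 70 → 35 → 106 → 53 → 160 → 80 → 40 → 20 → 10 → 5 → 16 → 8 → 4 → 2 → 1
Total steps = 122

122 steps
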